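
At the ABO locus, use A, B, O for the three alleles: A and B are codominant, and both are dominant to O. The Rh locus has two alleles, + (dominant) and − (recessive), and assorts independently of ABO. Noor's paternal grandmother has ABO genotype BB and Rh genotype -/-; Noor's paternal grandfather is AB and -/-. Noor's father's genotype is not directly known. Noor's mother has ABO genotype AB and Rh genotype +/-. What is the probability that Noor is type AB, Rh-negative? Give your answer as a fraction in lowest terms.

1/4

Noor's father's ABO genotype from BB × AB: 1/2 AB, 1/2 BB.
Crossing each possibility with the mother AB and summing P(type AB): 1/2·1/2 + 1/2·1/2 = 1/2.
Similarly for Rh via the father's Rh distribution: P(Rh-) = 1/2.
Independent loci: 1/2 × 1/2 = 1/4.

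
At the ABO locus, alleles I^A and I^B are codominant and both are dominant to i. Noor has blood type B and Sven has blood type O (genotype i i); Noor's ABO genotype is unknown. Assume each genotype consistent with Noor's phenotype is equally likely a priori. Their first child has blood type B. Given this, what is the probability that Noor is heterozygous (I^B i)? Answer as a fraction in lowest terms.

1/3

Possible genotypes: Noor ∈ {I^B I^B, I^B i}; Sven ∈ {i i}.
Weight each parental genotype pair by prior × P(type-B child):
  I^B I^B × i i: posterior weight 2/3.
  I^B i × i i: posterior weight 1/3.
Sum the posterior weight over pairs where Noor is I^B i: 1/3.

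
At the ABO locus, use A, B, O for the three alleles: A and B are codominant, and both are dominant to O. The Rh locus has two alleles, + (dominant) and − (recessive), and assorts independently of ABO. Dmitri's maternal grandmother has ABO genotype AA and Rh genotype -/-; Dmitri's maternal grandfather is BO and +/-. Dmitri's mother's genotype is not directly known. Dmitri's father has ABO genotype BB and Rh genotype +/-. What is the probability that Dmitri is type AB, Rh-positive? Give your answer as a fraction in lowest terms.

5/16

Dmitri's mother's ABO genotype from AA × BO: 1/2 AB, 1/2 AO.
Crossing each possibility with the father BB and summing P(type AB): 1/2·1/2 + 1/2·1/2 = 1/2.
Similarly for Rh via the mother's Rh distribution: P(Rh+) = 5/8.
Independent loci: 1/2 × 5/8 = 5/16.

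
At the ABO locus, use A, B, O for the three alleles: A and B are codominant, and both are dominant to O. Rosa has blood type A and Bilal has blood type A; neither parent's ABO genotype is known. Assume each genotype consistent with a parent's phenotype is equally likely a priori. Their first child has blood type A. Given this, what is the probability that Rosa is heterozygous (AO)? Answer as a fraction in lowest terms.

7/15

Possible genotypes: Rosa ∈ {AA, AO}; Bilal ∈ {AA, AO}.
Weight each parental genotype pair by prior × P(type-A child):
  AA × AA: posterior weight 4/15.
  AA × AO: posterior weight 4/15.
  AO × AA: posterior weight 4/15.
  AO × AO: posterior weight 1/5.
Sum the posterior weight over pairs where Rosa is AO: 7/15.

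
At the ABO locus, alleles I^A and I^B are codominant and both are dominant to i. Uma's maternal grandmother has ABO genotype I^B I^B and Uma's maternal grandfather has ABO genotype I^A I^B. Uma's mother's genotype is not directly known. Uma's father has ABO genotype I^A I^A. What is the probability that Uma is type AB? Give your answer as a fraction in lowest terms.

Uma's mother's ABO genotype from I^B I^B × I^A I^B: 1/2 I^A I^B, 1/2 I^B I^B.
Crossing each possibility with the father I^A I^A and summing P(type AB): 1/2·1/2 + 1/2·1 = 3/4.

3/4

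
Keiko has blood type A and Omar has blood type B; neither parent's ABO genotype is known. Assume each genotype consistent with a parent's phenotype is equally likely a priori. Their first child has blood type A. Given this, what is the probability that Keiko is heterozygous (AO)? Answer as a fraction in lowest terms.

Possible genotypes: Keiko ∈ {AA, AO}; Omar ∈ {BB, BO}.
Weight each parental genotype pair by prior × P(type-A child):
  AA × BO: posterior weight 2/3.
  AO × BO: posterior weight 1/3.
Sum the posterior weight over pairs where Keiko is AO: 1/3.

1/3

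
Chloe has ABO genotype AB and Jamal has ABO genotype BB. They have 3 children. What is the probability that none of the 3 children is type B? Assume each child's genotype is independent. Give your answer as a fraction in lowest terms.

ABO cross AB × BB → 1/2 B, 1/2 AB.
So P(type B) = 1/2 per child.
P(not type B) = 1/2 for one child; (1/2)^3 = 1/8.

1/8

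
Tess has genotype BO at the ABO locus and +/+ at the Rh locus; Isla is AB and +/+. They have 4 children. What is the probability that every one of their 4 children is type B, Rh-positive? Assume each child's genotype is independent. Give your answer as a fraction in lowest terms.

ABO cross BO × AB → 1/4 A, 1/2 B, 1/4 AB.
Rh cross +/+ × +/+ → 1 Rh+; so P(type B, Rh-positive) = 1/2 × 1 = 1/2 per child.
All 4 independent: (1/2)^4 = 1/16.

1/16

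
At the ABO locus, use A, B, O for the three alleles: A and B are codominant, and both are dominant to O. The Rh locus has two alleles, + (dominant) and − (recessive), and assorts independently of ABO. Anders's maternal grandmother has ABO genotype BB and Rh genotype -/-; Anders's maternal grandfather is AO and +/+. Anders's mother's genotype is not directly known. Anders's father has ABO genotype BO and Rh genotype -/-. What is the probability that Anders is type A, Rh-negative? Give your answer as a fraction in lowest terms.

1/16

Anders's mother's ABO genotype from BB × AO: 1/2 AB, 1/2 BO.
Crossing each possibility with the father BO and summing P(type A): 1/2·1/4 + 1/2·0 = 1/8.
Similarly for Rh via the mother's Rh distribution: P(Rh-) = 1/2.
Independent loci: 1/8 × 1/2 = 1/16.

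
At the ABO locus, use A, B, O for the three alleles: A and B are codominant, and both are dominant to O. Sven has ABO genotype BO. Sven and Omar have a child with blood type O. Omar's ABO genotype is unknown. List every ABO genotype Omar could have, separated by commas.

For each candidate genotype of Omar, check whether crossing it with BO can produce every observed child phenotype.
  AA → possible child types {A, AB} ✗
  AB → possible child types {A, B, AB} ✗
  AO → possible child types {O, A, B, AB} ✓
  BB → possible child types {B} ✗
  BO → possible child types {O, B} ✓
  OO → possible child types {O, B} ✓

AO, BO, OO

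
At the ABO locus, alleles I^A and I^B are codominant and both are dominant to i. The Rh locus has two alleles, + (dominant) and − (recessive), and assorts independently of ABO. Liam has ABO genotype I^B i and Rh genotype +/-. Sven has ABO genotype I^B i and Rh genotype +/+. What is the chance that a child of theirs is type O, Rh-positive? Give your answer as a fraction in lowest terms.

ABO cross I^B i × I^B i → offspring phenotypes: 1/4 O, 3/4 B.
Rh cross +/- × +/+ → 1 Rh+.
Independent loci: P(type O, Rh-positive) = 1/4 × 1 = 1/4.

1/4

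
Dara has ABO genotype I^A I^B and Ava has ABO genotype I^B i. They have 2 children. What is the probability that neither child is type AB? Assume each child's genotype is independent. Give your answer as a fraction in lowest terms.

9/16

ABO cross I^A I^B × I^B i → 1/4 A, 1/2 B, 1/4 AB.
So P(type AB) = 1/4 per child.
P(not type AB) = 3/4 for one child; (3/4)^2 = 9/16.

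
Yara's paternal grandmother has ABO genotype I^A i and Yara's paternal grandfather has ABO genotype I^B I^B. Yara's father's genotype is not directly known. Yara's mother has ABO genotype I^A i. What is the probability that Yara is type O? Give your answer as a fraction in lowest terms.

Yara's father's ABO genotype from I^A i × I^B I^B: 1/2 I^A I^B, 1/2 I^B i.
Crossing each possibility with the mother I^A i and summing P(type O): 1/2·0 + 1/2·1/4 = 1/8.

1/8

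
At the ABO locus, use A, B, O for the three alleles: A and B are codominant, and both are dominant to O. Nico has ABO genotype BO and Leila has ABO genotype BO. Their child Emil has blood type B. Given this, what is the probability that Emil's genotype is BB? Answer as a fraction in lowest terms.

Cross BO × BO → 1/4 BB, 1/2 BO, 1/4 OO.
Type-B genotypes among offspring: BB (1/4), BO (1/2); total 3/4.
P(BB | type B) = (1/4) / (3/4) = 1/3.

1/3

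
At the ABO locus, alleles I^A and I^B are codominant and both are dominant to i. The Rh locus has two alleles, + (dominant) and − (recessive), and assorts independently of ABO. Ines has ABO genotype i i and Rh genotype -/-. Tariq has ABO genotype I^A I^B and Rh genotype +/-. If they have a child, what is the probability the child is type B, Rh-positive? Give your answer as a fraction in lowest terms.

1/4

ABO cross i i × I^A I^B → offspring phenotypes: 1/2 A, 1/2 B.
Rh cross -/- × +/- → 1/2 Rh+, 1/2 Rh-.
Independent loci: P(type B, Rh-positive) = 1/2 × 1/2 = 1/4.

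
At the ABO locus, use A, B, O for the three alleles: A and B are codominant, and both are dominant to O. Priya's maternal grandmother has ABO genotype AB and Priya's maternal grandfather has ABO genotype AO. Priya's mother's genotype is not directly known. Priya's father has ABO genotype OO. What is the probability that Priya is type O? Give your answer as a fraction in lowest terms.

Priya's mother's ABO genotype from AB × AO: 1/4 AA, 1/4 AB, 1/4 AO, 1/4 BO.
Crossing each possibility with the father OO and summing P(type O): 1/4·0 + 1/4·0 + 1/4·1/2 + 1/4·1/2 = 1/4.

1/4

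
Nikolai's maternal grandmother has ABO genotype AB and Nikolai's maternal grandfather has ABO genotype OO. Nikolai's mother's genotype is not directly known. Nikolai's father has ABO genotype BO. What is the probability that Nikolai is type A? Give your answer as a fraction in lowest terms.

Nikolai's mother's ABO genotype from AB × OO: 1/2 AO, 1/2 BO.
Crossing each possibility with the father BO and summing P(type A): 1/2·1/4 + 1/2·0 = 1/8.

1/8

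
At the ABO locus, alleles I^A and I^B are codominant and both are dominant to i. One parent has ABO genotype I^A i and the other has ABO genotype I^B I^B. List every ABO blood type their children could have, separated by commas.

B, AB

Gametes from I^A i × I^B I^B give offspring ABO genotypes I^A I^B, I^B i, i.e. phenotypes B, AB.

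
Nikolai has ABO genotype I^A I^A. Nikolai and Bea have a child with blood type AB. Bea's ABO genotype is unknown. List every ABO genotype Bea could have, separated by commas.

For each candidate genotype of Bea, check whether crossing it with I^A I^A can produce every observed child phenotype.
  I^A I^A → possible child types {A} ✗
  I^A I^B → possible child types {A, AB} ✓
  I^A i → possible child types {A} ✗
  I^B I^B → possible child types {AB} ✓
  I^B i → possible child types {A, AB} ✓
  i i → possible child types {A} ✗

I^A I^B, I^B I^B, I^B i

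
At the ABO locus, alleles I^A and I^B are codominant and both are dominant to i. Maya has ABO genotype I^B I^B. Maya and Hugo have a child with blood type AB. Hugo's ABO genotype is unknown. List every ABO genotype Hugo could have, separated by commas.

For each candidate genotype of Hugo, check whether crossing it with I^B I^B can produce every observed child phenotype.
  I^A I^A → possible child types {AB} ✓
  I^A I^B → possible child types {B, AB} ✓
  I^A i → possible child types {B, AB} ✓
  I^B I^B → possible child types {B} ✗
  I^B i → possible child types {B} ✗
  i i → possible child types {B} ✗

I^A I^A, I^A I^B, I^A i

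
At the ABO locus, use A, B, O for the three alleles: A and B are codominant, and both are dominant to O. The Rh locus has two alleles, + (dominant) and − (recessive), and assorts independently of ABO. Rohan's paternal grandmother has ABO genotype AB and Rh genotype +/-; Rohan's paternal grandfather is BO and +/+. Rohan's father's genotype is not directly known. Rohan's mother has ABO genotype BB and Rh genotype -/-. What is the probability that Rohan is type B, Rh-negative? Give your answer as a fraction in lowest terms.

Rohan's father's ABO genotype from AB × BO: 1/4 AB, 1/4 AO, 1/4 BB, 1/4 BO.
Crossing each possibility with the mother BB and summing P(type B): 1/4·1/2 + 1/4·1/2 + 1/4·1 + 1/4·1 = 3/4.
Similarly for Rh via the father's Rh distribution: P(Rh-) = 1/4.
Independent loci: 3/4 × 1/4 = 3/16.

3/16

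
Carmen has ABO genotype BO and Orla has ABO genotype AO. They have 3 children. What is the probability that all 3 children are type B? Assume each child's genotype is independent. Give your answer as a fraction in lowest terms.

1/64

ABO cross BO × AO → 1/4 O, 1/4 A, 1/4 B, 1/4 AB.
So P(type B) = 1/4 per child.
All 3 independent: (1/4)^3 = 1/64.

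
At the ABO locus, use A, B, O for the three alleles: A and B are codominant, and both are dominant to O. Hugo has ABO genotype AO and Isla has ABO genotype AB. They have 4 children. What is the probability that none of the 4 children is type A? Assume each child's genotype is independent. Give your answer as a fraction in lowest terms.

1/16

ABO cross AO × AB → 1/2 A, 1/4 B, 1/4 AB.
So P(type A) = 1/2 per child.
P(not type A) = 1/2 for one child; (1/2)^4 = 1/16.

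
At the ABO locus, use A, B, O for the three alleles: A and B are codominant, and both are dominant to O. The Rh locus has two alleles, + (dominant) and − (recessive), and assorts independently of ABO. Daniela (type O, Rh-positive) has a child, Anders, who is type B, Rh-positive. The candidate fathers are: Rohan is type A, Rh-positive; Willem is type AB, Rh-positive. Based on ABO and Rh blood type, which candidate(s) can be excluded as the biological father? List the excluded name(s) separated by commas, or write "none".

Rohan

A candidate is excluded only if no genotype consistent with his phenotype could produce a type B, Rh-positive child with a type O, Rh-positive mother.
Rohan (type A, Rh+): no genotype consistent with that phenotype can produce a type-B Rh+ child with a type-O mother.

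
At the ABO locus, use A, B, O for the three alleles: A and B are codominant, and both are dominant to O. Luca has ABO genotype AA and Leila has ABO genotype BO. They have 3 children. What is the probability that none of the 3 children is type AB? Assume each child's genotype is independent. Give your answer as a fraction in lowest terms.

ABO cross AA × BO → 1/2 A, 1/2 AB.
So P(type AB) = 1/2 per child.
P(not type AB) = 1/2 for one child; (1/2)^3 = 1/8.

1/8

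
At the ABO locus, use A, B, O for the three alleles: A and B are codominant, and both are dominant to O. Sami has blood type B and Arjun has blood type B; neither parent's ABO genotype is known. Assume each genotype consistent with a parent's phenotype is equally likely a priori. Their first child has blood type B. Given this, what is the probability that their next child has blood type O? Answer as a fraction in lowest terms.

1/20

Possible genotypes: Sami ∈ {BB, BO}; Arjun ∈ {BB, BO}.
Weight each parental genotype pair by prior × P(type-B child):
  BB × BB: posterior weight 4/15; P(next child type O) = 0.
  BB × BO: posterior weight 4/15; P(next child type O) = 0.
  BO × BB: posterior weight 4/15; P(next child type O) = 0.
  BO × BO: posterior weight 1/5; P(next child type O) = 1/4.
Weighted sum = 1/20.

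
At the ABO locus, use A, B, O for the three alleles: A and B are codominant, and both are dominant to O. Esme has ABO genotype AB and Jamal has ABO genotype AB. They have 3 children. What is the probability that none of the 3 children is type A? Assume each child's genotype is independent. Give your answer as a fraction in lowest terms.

ABO cross AB × AB → 1/4 A, 1/4 B, 1/2 AB.
So P(type A) = 1/4 per child.
P(not type A) = 3/4 for one child; (3/4)^3 = 27/64.

27/64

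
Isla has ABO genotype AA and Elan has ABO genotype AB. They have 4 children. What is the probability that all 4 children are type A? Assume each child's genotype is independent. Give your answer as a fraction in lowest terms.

ABO cross AA × AB → 1/2 A, 1/2 AB.
So P(type A) = 1/2 per child.
All 4 independent: (1/2)^4 = 1/16.

1/16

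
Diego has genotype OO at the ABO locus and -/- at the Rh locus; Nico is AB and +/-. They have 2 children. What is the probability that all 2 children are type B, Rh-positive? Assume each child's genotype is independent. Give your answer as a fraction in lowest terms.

1/16

ABO cross OO × AB → 1/2 A, 1/2 B.
Rh cross -/- × +/- → 1/2 Rh+, 1/2 Rh-; so P(type B, Rh-positive) = 1/2 × 1/2 = 1/4 per child.
All 2 independent: (1/4)^2 = 1/16.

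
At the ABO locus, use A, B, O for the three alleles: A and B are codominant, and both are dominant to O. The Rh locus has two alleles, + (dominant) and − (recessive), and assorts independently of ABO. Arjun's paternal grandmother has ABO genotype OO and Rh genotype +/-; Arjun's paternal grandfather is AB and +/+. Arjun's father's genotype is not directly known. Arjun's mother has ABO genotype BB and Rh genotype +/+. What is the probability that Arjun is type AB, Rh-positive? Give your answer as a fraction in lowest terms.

1/4

Arjun's father's ABO genotype from OO × AB: 1/2 AO, 1/2 BO.
Crossing each possibility with the mother BB and summing P(type AB): 1/2·1/2 + 1/2·0 = 1/4.
Similarly for Rh via the father's Rh distribution: P(Rh+) = 1.
Independent loci: 1/4 × 1 = 1/4.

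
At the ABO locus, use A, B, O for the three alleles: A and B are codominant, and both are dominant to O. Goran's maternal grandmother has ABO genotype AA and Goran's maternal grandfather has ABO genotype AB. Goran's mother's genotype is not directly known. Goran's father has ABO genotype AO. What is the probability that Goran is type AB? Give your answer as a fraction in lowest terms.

1/8

Goran's mother's ABO genotype from AA × AB: 1/2 AA, 1/2 AB.
Crossing each possibility with the father AO and summing P(type AB): 1/2·0 + 1/2·1/4 = 1/8.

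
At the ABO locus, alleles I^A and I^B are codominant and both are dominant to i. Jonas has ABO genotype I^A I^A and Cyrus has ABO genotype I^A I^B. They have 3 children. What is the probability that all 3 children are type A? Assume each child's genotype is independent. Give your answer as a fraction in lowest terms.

1/8

ABO cross I^A I^A × I^A I^B → 1/2 A, 1/2 AB.
So P(type A) = 1/2 per child.
All 3 independent: (1/2)^3 = 1/8.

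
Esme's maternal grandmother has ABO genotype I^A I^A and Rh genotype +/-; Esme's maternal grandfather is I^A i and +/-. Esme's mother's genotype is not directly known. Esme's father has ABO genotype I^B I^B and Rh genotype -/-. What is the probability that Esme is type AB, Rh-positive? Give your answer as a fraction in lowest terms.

3/8

Esme's mother's ABO genotype from I^A I^A × I^A i: 1/2 I^A I^A, 1/2 I^A i.
Crossing each possibility with the father I^B I^B and summing P(type AB): 1/2·1 + 1/2·1/2 = 3/4.
Similarly for Rh via the mother's Rh distribution: P(Rh+) = 1/2.
Independent loci: 3/4 × 1/2 = 3/8.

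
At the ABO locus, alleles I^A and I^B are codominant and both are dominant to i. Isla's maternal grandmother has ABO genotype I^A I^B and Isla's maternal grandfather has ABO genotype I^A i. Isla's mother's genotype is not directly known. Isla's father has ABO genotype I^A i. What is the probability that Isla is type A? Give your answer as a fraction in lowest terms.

5/8

Isla's mother's ABO genotype from I^A I^B × I^A i: 1/4 I^A I^A, 1/4 I^A I^B, 1/4 I^A i, 1/4 I^B i.
Crossing each possibility with the father I^A i and summing P(type A): 1/4·1 + 1/4·1/2 + 1/4·3/4 + 1/4·1/4 = 5/8.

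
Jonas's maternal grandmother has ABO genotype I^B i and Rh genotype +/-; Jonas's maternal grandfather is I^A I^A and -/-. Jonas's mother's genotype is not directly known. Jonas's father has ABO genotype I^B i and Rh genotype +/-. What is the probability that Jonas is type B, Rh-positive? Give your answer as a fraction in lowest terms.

Jonas's mother's ABO genotype from I^B i × I^A I^A: 1/2 I^A I^B, 1/2 I^A i.
Crossing each possibility with the father I^B i and summing P(type B): 1/2·1/2 + 1/2·1/4 = 3/8.
Similarly for Rh via the mother's Rh distribution: P(Rh+) = 5/8.
Independent loci: 3/8 × 5/8 = 15/64.

15/64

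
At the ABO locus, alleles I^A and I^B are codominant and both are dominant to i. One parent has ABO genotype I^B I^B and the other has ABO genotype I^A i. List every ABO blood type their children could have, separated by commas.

Gametes from I^B I^B × I^A i give offspring ABO genotypes I^A I^B, I^B i, i.e. phenotypes B, AB.

B, AB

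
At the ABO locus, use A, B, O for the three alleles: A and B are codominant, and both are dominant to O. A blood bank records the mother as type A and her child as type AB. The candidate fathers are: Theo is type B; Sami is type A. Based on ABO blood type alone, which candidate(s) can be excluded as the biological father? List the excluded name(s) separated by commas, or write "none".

Sami

A candidate is excluded only if no genotype consistent with his phenotype could produce a type AB child with a type A mother.
Sami (type A): no genotype consistent with that phenotype can produce a type-AB child with a type-A mother.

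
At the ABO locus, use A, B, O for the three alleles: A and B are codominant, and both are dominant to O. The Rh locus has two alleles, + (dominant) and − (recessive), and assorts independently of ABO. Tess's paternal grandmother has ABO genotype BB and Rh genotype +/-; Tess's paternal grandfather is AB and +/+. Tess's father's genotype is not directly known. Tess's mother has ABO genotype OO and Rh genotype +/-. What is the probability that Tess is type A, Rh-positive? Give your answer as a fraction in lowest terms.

7/32

Tess's father's ABO genotype from BB × AB: 1/2 AB, 1/2 BB.
Crossing each possibility with the mother OO and summing P(type A): 1/2·1/2 + 1/2·0 = 1/4.
Similarly for Rh via the father's Rh distribution: P(Rh+) = 7/8.
Independent loci: 1/4 × 7/8 = 7/32.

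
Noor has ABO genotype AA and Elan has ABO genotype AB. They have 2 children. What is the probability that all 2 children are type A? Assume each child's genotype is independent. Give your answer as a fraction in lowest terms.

1/4

ABO cross AA × AB → 1/2 A, 1/2 AB.
So P(type A) = 1/2 per child.
All 2 independent: (1/2)^2 = 1/4.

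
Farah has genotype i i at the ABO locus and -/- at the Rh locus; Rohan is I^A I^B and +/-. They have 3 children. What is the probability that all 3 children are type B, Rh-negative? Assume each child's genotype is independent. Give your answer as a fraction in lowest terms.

ABO cross i i × I^A I^B → 1/2 A, 1/2 B.
Rh cross -/- × +/- → 1/2 Rh+, 1/2 Rh-; so P(type B, Rh-negative) = 1/2 × 1/2 = 1/4 per child.
All 3 independent: (1/4)^3 = 1/64.

1/64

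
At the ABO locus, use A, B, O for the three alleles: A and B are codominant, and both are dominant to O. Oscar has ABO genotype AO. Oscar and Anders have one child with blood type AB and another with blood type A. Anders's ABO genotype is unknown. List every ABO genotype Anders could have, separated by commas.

For each candidate genotype of Anders, check whether crossing it with AO can produce every observed child phenotype.
  AA → possible child types {A} ✗
  AB → possible child types {A, B, AB} ✓
  AO → possible child types {O, A} ✗
  BB → possible child types {B, AB} ✗
  BO → possible child types {O, A, B, AB} ✓
  OO → possible child types {O, A} ✗

AB, BO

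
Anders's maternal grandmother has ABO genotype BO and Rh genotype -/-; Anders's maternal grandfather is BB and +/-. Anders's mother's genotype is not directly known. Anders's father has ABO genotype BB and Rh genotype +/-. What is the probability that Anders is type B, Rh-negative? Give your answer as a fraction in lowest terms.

Anders's mother's ABO genotype from BO × BB: 1/2 BB, 1/2 BO.
Crossing each possibility with the father BB and summing P(type B): 1/2·1 + 1/2·1 = 1.
Similarly for Rh via the mother's Rh distribution: P(Rh-) = 3/8.
Independent loci: 1 × 3/8 = 3/8.

3/8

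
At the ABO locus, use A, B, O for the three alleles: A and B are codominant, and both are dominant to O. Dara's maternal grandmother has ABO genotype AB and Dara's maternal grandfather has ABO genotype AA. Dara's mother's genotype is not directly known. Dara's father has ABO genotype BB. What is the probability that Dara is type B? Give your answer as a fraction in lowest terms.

Dara's mother's ABO genotype from AB × AA: 1/2 AA, 1/2 AB.
Crossing each possibility with the father BB and summing P(type B): 1/2·0 + 1/2·1/2 = 1/4.

1/4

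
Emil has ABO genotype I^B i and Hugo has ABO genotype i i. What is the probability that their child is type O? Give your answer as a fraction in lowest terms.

1/2

ABO cross I^B i × i i → offspring phenotypes: 1/2 O, 1/2 B.
So P(type O) = 1/2.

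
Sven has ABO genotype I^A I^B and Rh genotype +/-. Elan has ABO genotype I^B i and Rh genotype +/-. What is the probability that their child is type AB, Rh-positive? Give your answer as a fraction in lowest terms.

ABO cross I^A I^B × I^B i → offspring phenotypes: 1/4 A, 1/2 B, 1/4 AB.
Rh cross +/- × +/- → 3/4 Rh+, 1/4 Rh-.
Independent loci: P(type AB, Rh-positive) = 1/4 × 3/4 = 3/16.

3/16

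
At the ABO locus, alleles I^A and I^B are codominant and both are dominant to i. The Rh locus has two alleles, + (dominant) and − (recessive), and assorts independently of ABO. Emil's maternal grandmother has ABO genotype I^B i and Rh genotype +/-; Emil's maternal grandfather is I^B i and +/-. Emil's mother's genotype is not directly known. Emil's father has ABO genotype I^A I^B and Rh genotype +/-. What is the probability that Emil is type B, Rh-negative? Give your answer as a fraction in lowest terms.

1/8

Emil's mother's ABO genotype from I^B i × I^B i: 1/4 I^B I^B, 1/2 I^B i, 1/4 i i.
Crossing each possibility with the father I^A I^B and summing P(type B): 1/4·1/2 + 1/2·1/2 + 1/4·1/2 = 1/2.
Similarly for Rh via the mother's Rh distribution: P(Rh-) = 1/4.
Independent loci: 1/2 × 1/4 = 1/8.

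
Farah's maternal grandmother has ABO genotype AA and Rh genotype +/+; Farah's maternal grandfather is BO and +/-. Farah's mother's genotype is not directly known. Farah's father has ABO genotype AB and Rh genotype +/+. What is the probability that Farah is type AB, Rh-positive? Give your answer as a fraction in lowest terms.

Farah's mother's ABO genotype from AA × BO: 1/2 AB, 1/2 AO.
Crossing each possibility with the father AB and summing P(type AB): 1/2·1/2 + 1/2·1/4 = 3/8.
Similarly for Rh via the mother's Rh distribution: P(Rh+) = 1.
Independent loci: 3/8 × 1 = 3/8.

3/8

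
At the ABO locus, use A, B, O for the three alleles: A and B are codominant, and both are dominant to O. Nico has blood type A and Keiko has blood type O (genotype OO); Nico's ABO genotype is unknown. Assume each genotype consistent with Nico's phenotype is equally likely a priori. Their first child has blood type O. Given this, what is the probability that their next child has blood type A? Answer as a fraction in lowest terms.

Possible genotypes: Nico ∈ {AA, AO}; Keiko ∈ {OO}.
Weight each parental genotype pair by prior × P(type-O child):
  AO × OO: posterior weight 1; P(next child type A) = 1/2.
Weighted sum = 1/2.

1/2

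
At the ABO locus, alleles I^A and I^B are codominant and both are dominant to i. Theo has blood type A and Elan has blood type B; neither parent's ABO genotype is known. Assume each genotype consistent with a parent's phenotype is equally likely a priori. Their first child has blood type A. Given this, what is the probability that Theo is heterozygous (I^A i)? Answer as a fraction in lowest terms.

1/3

Possible genotypes: Theo ∈ {I^A I^A, I^A i}; Elan ∈ {I^B I^B, I^B i}.
Weight each parental genotype pair by prior × P(type-A child):
  I^A I^A × I^B i: posterior weight 2/3.
  I^A i × I^B i: posterior weight 1/3.
Sum the posterior weight over pairs where Theo is I^A i: 1/3.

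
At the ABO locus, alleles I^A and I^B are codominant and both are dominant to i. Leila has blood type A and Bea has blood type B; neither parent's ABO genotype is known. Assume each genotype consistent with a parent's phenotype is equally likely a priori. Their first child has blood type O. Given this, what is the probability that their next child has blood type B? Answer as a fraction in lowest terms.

Possible genotypes: Leila ∈ {I^A I^A, I^A i}; Bea ∈ {I^B I^B, I^B i}.
Weight each parental genotype pair by prior × P(type-O child):
  I^A i × I^B i: posterior weight 1; P(next child type B) = 1/4.
Weighted sum = 1/4.

1/4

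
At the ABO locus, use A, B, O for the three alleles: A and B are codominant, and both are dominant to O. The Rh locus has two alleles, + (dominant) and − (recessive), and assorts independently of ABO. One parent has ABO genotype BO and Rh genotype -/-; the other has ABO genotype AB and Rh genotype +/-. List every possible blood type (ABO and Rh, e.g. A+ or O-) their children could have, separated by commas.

A+, A-, B+, B-, AB+, AB-

Gametes from BO × AB give offspring ABO genotypes AB, AO, BB, BO, i.e. phenotypes A, B, AB.
Rh cross -/- × +/- → phenotypes Rh+, Rh-.
Combining independently: A+, A-, B+, B-, AB+, AB-.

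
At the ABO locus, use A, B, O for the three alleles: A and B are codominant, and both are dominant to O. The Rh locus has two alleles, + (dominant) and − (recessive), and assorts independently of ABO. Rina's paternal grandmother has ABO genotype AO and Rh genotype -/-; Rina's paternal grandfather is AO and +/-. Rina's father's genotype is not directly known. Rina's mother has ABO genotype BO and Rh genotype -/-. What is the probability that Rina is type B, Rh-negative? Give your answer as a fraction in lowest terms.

3/16

Rina's father's ABO genotype from AO × AO: 1/4 AA, 1/2 AO, 1/4 OO.
Crossing each possibility with the mother BO and summing P(type B): 1/4·0 + 1/2·1/4 + 1/4·1/2 = 1/4.
Similarly for Rh via the father's Rh distribution: P(Rh-) = 3/4.
Independent loci: 1/4 × 3/4 = 3/16.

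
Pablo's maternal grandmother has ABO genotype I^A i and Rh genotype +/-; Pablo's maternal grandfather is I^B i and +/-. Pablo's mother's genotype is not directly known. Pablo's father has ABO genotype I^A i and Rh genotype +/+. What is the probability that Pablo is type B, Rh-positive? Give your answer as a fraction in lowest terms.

Pablo's mother's ABO genotype from I^A i × I^B i: 1/4 I^A I^B, 1/4 I^A i, 1/4 I^B i, 1/4 i i.
Crossing each possibility with the father I^A i and summing P(type B): 1/4·1/4 + 1/4·0 + 1/4·1/4 + 1/4·0 = 1/8.
Similarly for Rh via the mother's Rh distribution: P(Rh+) = 1.
Independent loci: 1/8 × 1 = 1/8.

1/8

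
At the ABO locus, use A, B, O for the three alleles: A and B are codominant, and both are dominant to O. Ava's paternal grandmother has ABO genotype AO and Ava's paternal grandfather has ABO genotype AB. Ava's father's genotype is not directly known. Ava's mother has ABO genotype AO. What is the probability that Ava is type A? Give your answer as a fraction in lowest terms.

Ava's father's ABO genotype from AO × AB: 1/4 AA, 1/4 AB, 1/4 AO, 1/4 BO.
Crossing each possibility with the mother AO and summing P(type A): 1/4·1 + 1/4·1/2 + 1/4·3/4 + 1/4·1/4 = 5/8.

5/8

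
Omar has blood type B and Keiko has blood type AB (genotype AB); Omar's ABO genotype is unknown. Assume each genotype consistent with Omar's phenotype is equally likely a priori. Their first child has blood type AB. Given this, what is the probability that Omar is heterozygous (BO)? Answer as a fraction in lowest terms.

1/3

Possible genotypes: Omar ∈ {BB, BO}; Keiko ∈ {AB}.
Weight each parental genotype pair by prior × P(type-AB child):
  BB × AB: posterior weight 2/3.
  BO × AB: posterior weight 1/3.
Sum the posterior weight over pairs where Omar is BO: 1/3.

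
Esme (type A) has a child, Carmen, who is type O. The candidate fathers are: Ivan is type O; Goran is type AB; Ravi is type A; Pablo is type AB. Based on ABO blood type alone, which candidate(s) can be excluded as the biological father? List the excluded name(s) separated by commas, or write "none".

Goran, Pablo

A candidate is excluded only if no genotype consistent with his phenotype could produce a type O child with a type A mother.
Goran (type AB): no genotype consistent with that phenotype can produce a type-O child with a type-A mother.
Pablo (type AB): no genotype consistent with that phenotype can produce a type-O child with a type-A mother.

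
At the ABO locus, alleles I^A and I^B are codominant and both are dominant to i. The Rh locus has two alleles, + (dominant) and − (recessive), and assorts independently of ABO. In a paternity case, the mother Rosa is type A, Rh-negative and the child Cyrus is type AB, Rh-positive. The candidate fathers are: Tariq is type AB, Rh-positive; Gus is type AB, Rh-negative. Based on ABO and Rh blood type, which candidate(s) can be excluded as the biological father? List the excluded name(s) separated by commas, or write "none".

A candidate is excluded only if no genotype consistent with his phenotype could produce a type AB, Rh-positive child with a type A, Rh-negative mother.
Gus (type AB, Rh-): no genotype consistent with that phenotype can produce a type-AB Rh+ child with a type-A mother.

Gus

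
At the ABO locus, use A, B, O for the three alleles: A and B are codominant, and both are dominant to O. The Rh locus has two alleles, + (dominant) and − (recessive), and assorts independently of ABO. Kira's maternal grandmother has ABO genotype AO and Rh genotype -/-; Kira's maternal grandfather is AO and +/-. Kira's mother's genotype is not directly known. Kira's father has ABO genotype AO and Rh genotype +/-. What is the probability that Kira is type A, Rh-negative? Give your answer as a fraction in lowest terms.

9/32

Kira's mother's ABO genotype from AO × AO: 1/4 AA, 1/2 AO, 1/4 OO.
Crossing each possibility with the father AO and summing P(type A): 1/4·1 + 1/2·3/4 + 1/4·1/2 = 3/4.
Similarly for Rh via the mother's Rh distribution: P(Rh-) = 3/8.
Independent loci: 3/4 × 3/8 = 9/32.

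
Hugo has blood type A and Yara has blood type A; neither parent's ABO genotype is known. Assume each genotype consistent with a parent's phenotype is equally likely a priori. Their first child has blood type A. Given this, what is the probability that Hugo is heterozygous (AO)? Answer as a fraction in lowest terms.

7/15

Possible genotypes: Hugo ∈ {AA, AO}; Yara ∈ {AA, AO}.
Weight each parental genotype pair by prior × P(type-A child):
  AA × AA: posterior weight 4/15.
  AA × AO: posterior weight 4/15.
  AO × AA: posterior weight 4/15.
  AO × AO: posterior weight 1/5.
Sum the posterior weight over pairs where Hugo is AO: 7/15.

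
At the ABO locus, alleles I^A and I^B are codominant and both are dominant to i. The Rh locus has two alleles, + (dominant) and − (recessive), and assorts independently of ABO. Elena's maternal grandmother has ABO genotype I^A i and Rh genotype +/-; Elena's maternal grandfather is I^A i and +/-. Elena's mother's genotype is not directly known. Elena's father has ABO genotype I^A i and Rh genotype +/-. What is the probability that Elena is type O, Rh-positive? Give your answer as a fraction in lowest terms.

3/16

Elena's mother's ABO genotype from I^A i × I^A i: 1/4 I^A I^A, 1/2 I^A i, 1/4 i i.
Crossing each possibility with the father I^A i and summing P(type O): 1/4·0 + 1/2·1/4 + 1/4·1/2 = 1/4.
Similarly for Rh via the mother's Rh distribution: P(Rh+) = 3/4.
Independent loci: 1/4 × 3/4 = 3/16.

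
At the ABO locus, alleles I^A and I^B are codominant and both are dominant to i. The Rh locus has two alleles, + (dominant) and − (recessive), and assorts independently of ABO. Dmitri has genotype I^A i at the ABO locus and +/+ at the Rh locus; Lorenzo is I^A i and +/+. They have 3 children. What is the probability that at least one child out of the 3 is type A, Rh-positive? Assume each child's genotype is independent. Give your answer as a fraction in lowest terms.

63/64

ABO cross I^A i × I^A i → 1/4 O, 3/4 A.
Rh cross +/+ × +/+ → 1 Rh+; so P(type A, Rh-positive) = 3/4 × 1 = 3/4 per child.
P(none) = (1/4)^3 = 1/64; P(at least one) = 1 − 1/64 = 63/64.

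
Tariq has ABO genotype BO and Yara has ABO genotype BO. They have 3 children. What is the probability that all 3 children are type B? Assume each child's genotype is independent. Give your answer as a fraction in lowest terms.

27/64

ABO cross BO × BO → 1/4 O, 3/4 B.
So P(type B) = 3/4 per child.
All 3 independent: (3/4)^3 = 27/64.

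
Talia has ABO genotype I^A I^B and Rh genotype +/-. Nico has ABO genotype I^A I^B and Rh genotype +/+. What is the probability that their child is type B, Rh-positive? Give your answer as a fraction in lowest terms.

ABO cross I^A I^B × I^A I^B → offspring phenotypes: 1/4 A, 1/4 B, 1/2 AB.
Rh cross +/- × +/+ → 1 Rh+.
Independent loci: P(type B, Rh-positive) = 1/4 × 1 = 1/4.

1/4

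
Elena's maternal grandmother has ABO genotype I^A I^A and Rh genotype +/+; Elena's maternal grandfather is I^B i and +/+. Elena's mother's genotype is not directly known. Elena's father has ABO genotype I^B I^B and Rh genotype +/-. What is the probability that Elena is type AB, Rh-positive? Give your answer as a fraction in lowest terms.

1/2

Elena's mother's ABO genotype from I^A I^A × I^B i: 1/2 I^A I^B, 1/2 I^A i.
Crossing each possibility with the father I^B I^B and summing P(type AB): 1/2·1/2 + 1/2·1/2 = 1/2.
Similarly for Rh via the mother's Rh distribution: P(Rh+) = 1.
Independent loci: 1/2 × 1 = 1/2.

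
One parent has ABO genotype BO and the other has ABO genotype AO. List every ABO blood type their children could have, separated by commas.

O, A, B, AB

Gametes from BO × AO give offspring ABO genotypes AB, AO, BO, OO, i.e. phenotypes O, A, B, AB.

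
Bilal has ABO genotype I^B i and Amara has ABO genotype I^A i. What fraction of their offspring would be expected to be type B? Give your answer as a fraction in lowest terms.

1/4

ABO cross I^B i × I^A i → offspring phenotypes: 1/4 O, 1/4 A, 1/4 B, 1/4 AB.
So P(type B) = 1/4.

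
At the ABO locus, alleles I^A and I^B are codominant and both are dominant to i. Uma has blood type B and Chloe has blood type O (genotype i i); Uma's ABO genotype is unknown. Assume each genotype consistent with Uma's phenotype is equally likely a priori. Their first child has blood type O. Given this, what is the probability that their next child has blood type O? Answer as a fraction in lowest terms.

Possible genotypes: Uma ∈ {I^B I^B, I^B i}; Chloe ∈ {i i}.
Weight each parental genotype pair by prior × P(type-O child):
  I^B i × i i: posterior weight 1; P(next child type O) = 1/2.
Weighted sum = 1/2.

1/2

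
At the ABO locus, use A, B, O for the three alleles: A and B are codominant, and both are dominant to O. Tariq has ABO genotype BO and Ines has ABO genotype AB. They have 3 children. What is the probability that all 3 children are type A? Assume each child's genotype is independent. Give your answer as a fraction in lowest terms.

1/64

ABO cross BO × AB → 1/4 A, 1/2 B, 1/4 AB.
So P(type A) = 1/4 per child.
All 3 independent: (1/4)^3 = 1/64.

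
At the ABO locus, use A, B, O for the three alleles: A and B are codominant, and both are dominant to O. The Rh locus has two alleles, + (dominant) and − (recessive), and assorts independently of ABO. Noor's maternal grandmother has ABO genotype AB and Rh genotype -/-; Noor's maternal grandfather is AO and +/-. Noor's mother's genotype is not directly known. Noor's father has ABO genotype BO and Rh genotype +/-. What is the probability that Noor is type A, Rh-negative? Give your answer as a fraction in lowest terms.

Noor's mother's ABO genotype from AB × AO: 1/4 AA, 1/4 AB, 1/4 AO, 1/4 BO.
Crossing each possibility with the father BO and summing P(type A): 1/4·1/2 + 1/4·1/4 + 1/4·1/4 + 1/4·0 = 1/4.
Similarly for Rh via the mother's Rh distribution: P(Rh-) = 3/8.
Independent loci: 1/4 × 3/8 = 3/32.

3/32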